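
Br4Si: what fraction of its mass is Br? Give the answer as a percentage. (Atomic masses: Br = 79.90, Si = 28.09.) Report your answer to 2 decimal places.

Molar mass = 4(79.90) + 1(28.09) = 347.690 g/mol
Mass of Br per mole = 4 × 79.90 = 319.600 g
% Br = 319.600 / 347.690 × 100 = 91.92%

91.92%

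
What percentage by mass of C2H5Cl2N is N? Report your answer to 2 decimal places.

Molar mass = 2(12.01) + 5(1.008) + 2(35.45) + 1(14.01) = 113.970 g/mol
Mass of N per mole = 1 × 14.01 = 14.010 g
% N = 14.010 / 113.970 × 100 = 12.29%

12.29%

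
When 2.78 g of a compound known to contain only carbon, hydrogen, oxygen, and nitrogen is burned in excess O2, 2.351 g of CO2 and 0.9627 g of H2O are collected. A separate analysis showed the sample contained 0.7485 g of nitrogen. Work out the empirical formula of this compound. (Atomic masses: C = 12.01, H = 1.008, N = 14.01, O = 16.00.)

mol C = 2.351 / 44.01 = 0.05342; mass C = 0.05342 × 12.01 = 0.6416 g
mol H = 2 × (0.9627 / 18.02) = 0.1068; mass H = 0.1068 × 1.008 = 0.1077 g
mol N = 0.7485 / 14.01 = 0.05343
mass O = 2.78 − (1.498) = 1.282 g → mol O = 0.08014
Divide by the smallest (0.05342 mol C): C 1.000, H 2.000, N 1.000, O 1.500
×2: C 2.00, H 4.00, N 2.00, O 3.00 → C2H4N2O3

C2H4N2O3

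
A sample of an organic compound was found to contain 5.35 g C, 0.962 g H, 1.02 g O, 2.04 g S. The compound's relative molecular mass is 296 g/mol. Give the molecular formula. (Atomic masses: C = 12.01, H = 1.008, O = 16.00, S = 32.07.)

C14H30O2S2

n(C) = 5.35/12.01 = 0.4455, n(H) = 0.962/1.008 = 0.9544, n(O) = 1.02/16.00 = 0.06375, n(S) = 2.04/32.07 = 0.06361
Ratios (÷ 0.06361): C 7.003, H 15.003, O 1.002, S 1.000
→ C7H15OS
Empirical-formula mass = 147.26 g/mol
n = 296 / 147.26 = 2.01 ≈ 2
Molecular formula = (C7H15OS)×2 = C14H30O2S2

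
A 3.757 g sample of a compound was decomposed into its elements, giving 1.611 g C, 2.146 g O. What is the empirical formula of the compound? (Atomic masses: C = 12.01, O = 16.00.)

Moles — C: 1.611 / 12.01 = 0.1341 mol; O: 2.146 / 16.00 = 0.1341 mol
Ratios (÷ 0.1341): C 1.000, O 1.000
≈ 1:1 → CO

CO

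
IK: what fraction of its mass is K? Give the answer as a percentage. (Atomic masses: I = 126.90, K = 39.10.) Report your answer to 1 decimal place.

Molar mass = 1(126.90) + 1(39.10) = 166.000 g/mol
Mass of K per mole = 1 × 39.10 = 39.100 g
% K = 39.100 / 166.000 × 100 = 23.6%

23.6%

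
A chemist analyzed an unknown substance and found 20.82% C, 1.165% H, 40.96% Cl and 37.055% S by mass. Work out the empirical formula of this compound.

C3H2Cl2S2

Assume 100 g: 20.82 g C, 1.165 g H, 40.96 g Cl, 37.055 g S.
C: 20.82 g ÷ 12.01 g/mol = 1.734 mol
H: 1.165 g ÷ 1.008 g/mol = 1.156 mol
Cl: 40.96 g ÷ 35.45 g/mol = 1.155 mol
S: 37.055 g ÷ 32.07 g/mol = 1.155 mol
Smallest is Cl at 1.155 mol; normalising gives C 1.500, H 1.000, Cl 1.000, S 1.000
×2: C 3.00, H 2.00, Cl 2.00, S 2.00 → C3H2Cl2S2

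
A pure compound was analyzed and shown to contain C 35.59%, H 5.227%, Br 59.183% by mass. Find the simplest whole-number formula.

C4H7Br

Assume 100 g: 35.59 g C, 5.227 g H, 59.183 g Br.
C: 35.59 g ÷ 12.01 g/mol = 2.963 mol
H: 5.227 g ÷ 1.008 g/mol = 5.186 mol
Br: 59.183 g ÷ 79.90 g/mol = 0.7407 mol
Divide by the smallest (0.7407 mol Br): C 4.001, H 7.001, Br 1.000
Ratio ≈ 4:7:1, so the empirical formula is C4H7Br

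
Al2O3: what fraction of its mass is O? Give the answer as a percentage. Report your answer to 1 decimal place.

47.1%

Molar mass = 2(26.98) + 3(16.00) = 101.960 g/mol
Mass of O per mole = 3 × 16.00 = 48.000 g
% O = 48.000 / 101.960 × 100 = 47.1%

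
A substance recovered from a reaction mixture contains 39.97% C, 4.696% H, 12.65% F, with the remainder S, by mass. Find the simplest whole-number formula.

C5H7FS2

Assume 100 g: 39.97 g C, 4.696 g H, 12.65 g F, 42.684 g S.
C: 39.97 g ÷ 12.01 g/mol = 3.328 mol
H: 4.696 g ÷ 1.008 g/mol = 4.659 mol
F: 12.65 g ÷ 19.00 g/mol = 0.6658 mol
S: 42.684 g ÷ 32.07 g/mol = 1.331 mol
Divide by the smallest (0.6658 mol F): C 4.999, H 6.997, F 1.000, S 1.999
≈ 5:7:1:2 → C5H7FS2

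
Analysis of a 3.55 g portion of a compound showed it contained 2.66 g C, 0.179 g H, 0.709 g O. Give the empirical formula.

C5H4O

n(C) = 2.66/12.01 = 0.2215, n(H) = 0.179/1.008 = 0.1776, n(O) = 0.709/16.00 = 0.04431
Ratios (÷ 0.04431): C 4.998, H 4.007, O 1.000
≈ 5:4:1 → C5H4O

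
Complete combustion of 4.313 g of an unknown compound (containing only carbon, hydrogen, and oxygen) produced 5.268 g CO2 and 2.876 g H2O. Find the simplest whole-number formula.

C3H8O4

mol C = 5.268 / 44.01 = 0.1197; mass C = 0.1197 × 12.01 = 1.438 g
mol H = 2 × (2.876 / 18.02) = 0.3192; mass H = 0.3192 × 1.008 = 0.3218 g
mass O = 4.313 − (1.759) = 2.554 g → mol O = 0.1596
Ratios (÷ 0.1197): C 1.000, H 2.667, O 1.333
×3: C 3.00, H 8.00, O 4.00 → C3H8O4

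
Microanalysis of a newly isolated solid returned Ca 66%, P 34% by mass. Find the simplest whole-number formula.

Ca3P2

Assume 100 g: 66 g Ca, 34 g P.
Moles — Ca: 66 / 40.08 = 1.647 mol; P: 34 / 30.97 = 1.098 mol
Smallest is P at 1.098 mol; normalising gives Ca 1.500, P 1.000
Multiply by 2: Ca 3.00, P 2.00 → Ca3P2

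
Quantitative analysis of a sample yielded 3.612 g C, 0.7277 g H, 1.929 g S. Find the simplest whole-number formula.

C5H12S

C: 3.612 g ÷ 12.01 g/mol = 0.3007 mol
H: 0.7277 g ÷ 1.008 g/mol = 0.7219 mol
S: 1.929 g ÷ 32.07 g/mol = 0.06015 mol
Ratios (÷ 0.06015): C 5.000, H 12.002, S 1.000
→ C5H12S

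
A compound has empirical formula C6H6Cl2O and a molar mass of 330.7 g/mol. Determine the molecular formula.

C12H12Cl4O2

Empirical-formula mass = 165.01 g/mol
n = 330.7 / 165.01 = 2.00 ≈ 2
Molecular formula = (C6H6Cl2O)2 = C12H12Cl4O2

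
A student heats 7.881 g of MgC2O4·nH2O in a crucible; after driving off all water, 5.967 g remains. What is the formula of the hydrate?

Mass of water lost = 7.881 − 5.967 = 1.914 g → 1.914 / 18.02 = 0.1062 mol H2O
Molar mass of MgC2O4 = 112.33 g/mol → mol MgC2O4 = 5.967 / 112.33 = 0.05312
n = 0.1062 / 0.05312 = 2.00 ≈ 2 → MgC2O4·2H2O

MgC2O4·2H2O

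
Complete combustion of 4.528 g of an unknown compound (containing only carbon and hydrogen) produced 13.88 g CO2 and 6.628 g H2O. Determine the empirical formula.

C3H7

mol C = 13.88 / 44.01 = 0.3154; mass C = 0.3154 × 12.01 = 3.788 g
mol H = 2 × (6.628 / 18.02) = 0.7356; mass H = 0.7356 × 1.008 = 0.7415 g
Ratios (÷ 0.3154): C 1.000, H 2.332
×3: C 3.00, H 7.00 → C3H7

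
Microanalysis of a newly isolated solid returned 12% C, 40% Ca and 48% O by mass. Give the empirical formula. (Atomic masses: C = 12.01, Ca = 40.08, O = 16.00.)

CCaO3

Assume 100 g: 12 g C, 40 g Ca, 48 g O.
C: 12 g ÷ 12.01 g/mol = 0.9992 mol
Ca: 40 g ÷ 40.08 g/mol = 0.998 mol
O: 48 g ÷ 16.00 g/mol = 3 mol
Divide by the smallest (0.998 mol Ca): C 1.001, Ca 1.000, O 3.006
≈ 1:1:3 → CCaO3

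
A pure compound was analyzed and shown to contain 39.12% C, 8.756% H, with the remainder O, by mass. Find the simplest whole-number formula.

C3H8O3

Assume 100 g: 39.12 g C, 8.756 g H, 52.124 g O.
C: 39.12 g ÷ 12.01 g/mol = 3.257 mol
H: 8.756 g ÷ 1.008 g/mol = 8.687 mol
O: 52.124 g ÷ 16.00 g/mol = 3.258 mol
Smallest is C at 3.257 mol; normalising gives C 1.000, H 2.667, O 1.000
×3: C 3.00, H 8.00, O 3.00 → C3H8O3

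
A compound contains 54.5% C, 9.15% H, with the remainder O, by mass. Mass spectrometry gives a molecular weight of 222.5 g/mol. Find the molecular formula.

C10H20O5

Assume 100 g: 54.5 g C, 9.15 g H, 36.35 g O.
n(C) = 54.5/12.01 = 4.538, n(H) = 9.15/1.008 = 9.077, n(O) = 36.35/16.00 = 2.272
Ratios (÷ 2.272): C 1.997, H 3.996, O 1.000
→ C2H4O
Empirical-formula mass = 44.05 g/mol
n = 222.5 / 44.05 = 5.05 ≈ 5
Molecular formula = (C2H4O)×5 = C10H20O5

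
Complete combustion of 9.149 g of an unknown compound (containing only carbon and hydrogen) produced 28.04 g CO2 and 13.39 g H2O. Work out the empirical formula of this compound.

mol C = 28.04 / 44.01 = 0.6371; mass C = 0.6371 × 12.01 = 7.652 g
mol H = 2 × (13.39 / 18.02) = 1.486; mass H = 1.486 × 1.008 = 1.498 g
Ratios (÷ 0.6371): C 1.000, H 2.333
Multiply by 3: C 3.00, H 7.00 → C3H7

C3H7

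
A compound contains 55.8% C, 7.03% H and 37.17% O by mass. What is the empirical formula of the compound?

C2H3O

Assume 100 g: 55.8 g C, 7.03 g H, 37.17 g O.
Moles — C: 55.8 / 12.01 = 4.646 mol; H: 7.03 / 1.008 = 6.974 mol; O: 37.17 / 16.00 = 2.323 mol
Divide by the smallest (2.323 mol O): C 2.000, H 3.002, O 1.000
≈ 2:3:1 → C2H3O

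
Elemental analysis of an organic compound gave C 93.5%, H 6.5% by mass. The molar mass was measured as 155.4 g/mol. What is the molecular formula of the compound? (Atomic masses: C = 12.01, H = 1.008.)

C12H10

Assume 100 g: 93.5 g C, 6.5 g H.
Moles — C: 93.5 / 12.01 = 7.785 mol; H: 6.5 / 1.008 = 6.448 mol
Smallest is H at 6.448 mol; normalising gives C 1.207, H 1.000
×5: C 6.04, H 5.00 → C6H5
Empirical-formula mass = 77.10 g/mol
n = 155.4 / 77.10 = 2.02 ≈ 2
Molecular formula = (C6H5)×2 = C12H10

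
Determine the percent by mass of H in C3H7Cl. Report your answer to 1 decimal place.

Molar mass = 3(12.01) + 7(1.008) + 1(35.45) = 78.536 g/mol
Mass of H per mole = 7 × 1.008 = 7.056 g
% H = 7.056 / 78.536 × 100 = 9.0%

9.0%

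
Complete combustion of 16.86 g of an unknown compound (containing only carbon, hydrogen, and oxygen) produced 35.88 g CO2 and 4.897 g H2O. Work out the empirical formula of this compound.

mol C = 35.88 / 44.01 = 0.8153; mass C = 0.8153 × 12.01 = 9.791 g
mol H = 2 × (4.897 / 18.02) = 0.5435; mass H = 0.5435 × 1.008 = 0.5479 g
mass O = 16.86 − (10.34) = 6.521 g → mol O = 0.4075
Divide by the smallest (0.4075 mol O): C 2.000, H 1.334, O 1.000
Multiply by 3: C 6.00, H 4.00, O 3.00 → C6H4O3

C6H4O3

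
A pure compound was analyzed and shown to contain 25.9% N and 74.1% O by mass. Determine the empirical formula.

N2O5

Assume 100 g: 25.9 g N, 74.1 g O.
Moles — N: 25.9 / 14.01 = 1.849 mol; O: 74.1 / 16.00 = 4.631 mol
Ratios (÷ 1.849): N 1.000, O 2.505
Multiply by 2: N 2.00, O 5.01 → N2O5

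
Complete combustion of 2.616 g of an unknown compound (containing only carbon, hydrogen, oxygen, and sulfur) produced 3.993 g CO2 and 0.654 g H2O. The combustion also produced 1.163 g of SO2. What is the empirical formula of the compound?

C5H4O3S

mol C = 3.993 / 44.01 = 0.09073; mass C = 0.09073 × 12.01 = 1.090 g
mol H = 2 × (0.654 / 18.02) = 0.07259; mass H = 0.07259 × 1.008 = 0.07317 g
mol S = 1.163 / 64.07 = 0.01815; mass S = 0.5821 g
mass O = 2.616 − (1.745) = 0.8710 g → mol O = 0.05444
Divide by the smallest (0.01815 mol S): C 4.998, H 3.999, O 2.999, S 1.000
→ C5H4O3S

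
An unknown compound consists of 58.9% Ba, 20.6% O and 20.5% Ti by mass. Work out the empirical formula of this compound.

Assume 100 g: 58.9 g Ba, 20.6 g O, 20.5 g Ti.
n(Ba) = 58.9/137.33 = 0.4289, n(O) = 20.6/16.00 = 1.288, n(Ti) = 20.5/47.87 = 0.4282
Smallest is Ti at 0.4282 mol; normalising gives Ba 1.002, O 3.006, Ti 1.000
Ratio ≈ 1:3:1, so the empirical formula is BaO3Ti

BaO3Ti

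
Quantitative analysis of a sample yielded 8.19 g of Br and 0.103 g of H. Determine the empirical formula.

BrH

n(Br) = 8.19/79.90 = 0.1025, n(H) = 0.103/1.008 = 0.1022
Divide by the smallest (0.1022 mol H): Br 1.003, H 1.000
≈ 1:1 → BrH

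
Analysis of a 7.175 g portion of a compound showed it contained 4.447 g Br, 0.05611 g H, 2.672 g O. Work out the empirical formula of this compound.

n(Br) = 4.447/79.90 = 0.05566, n(H) = 0.05611/1.008 = 0.05566, n(O) = 2.672/16.00 = 0.167
Ratios (÷ 0.05566): Br 1.000, H 1.000, O 3.001
Ratio ≈ 1:1:3, so the empirical formula is BrHO3

BrHO3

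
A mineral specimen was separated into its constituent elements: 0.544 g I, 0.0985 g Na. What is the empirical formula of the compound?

Moles — I: 0.544 / 126.90 = 0.004287 mol; Na: 0.0985 / 22.99 = 0.004284 mol
Smallest is Na at 0.004284 mol; normalising gives I 1.001, Na 1.000
Ratio ≈ 1:1, so the empirical formula is INa

INa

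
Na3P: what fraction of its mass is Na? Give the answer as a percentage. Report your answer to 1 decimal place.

Molar mass = 3(22.99) + 1(30.97) = 99.940 g/mol
Mass of Na per mole = 3 × 22.99 = 68.970 g
% Na = 68.970 / 99.940 × 100 = 69.0%

69.0%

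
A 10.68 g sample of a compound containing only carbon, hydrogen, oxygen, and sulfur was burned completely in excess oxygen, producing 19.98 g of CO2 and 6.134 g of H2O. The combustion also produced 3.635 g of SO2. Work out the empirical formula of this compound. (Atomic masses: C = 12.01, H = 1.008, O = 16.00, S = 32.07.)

mol C = 19.98 / 44.01 = 0.4540; mass C = 0.4540 × 12.01 = 5.452 g
mol H = 2 × (6.134 / 18.02) = 0.6808; mass H = 0.6808 × 1.008 = 0.6862 g
mol S = 3.635 / 64.07 = 0.05673; mass S = 1.819 g
mass O = 10.68 − (7.958) = 2.722 g → mol O = 0.1701
Smallest is S at 0.05673 mol; normalising gives C 8.002, H 12.000, O 2.998, S 1.000
→ C8H12O3S

C8H12O3S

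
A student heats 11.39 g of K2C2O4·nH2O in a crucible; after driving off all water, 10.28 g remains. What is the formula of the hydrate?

Mass of water lost = 11.39 − 10.28 = 1.11 g → 1.11 / 18.02 = 0.0616 mol H2O
Molar mass of K2C2O4 = 166.22 g/mol → mol K2C2O4 = 10.28 / 166.22 = 0.06185
n = 0.0616 / 0.06185 = 1.00 ≈ 1 → K2C2O4·H2O

K2C2O4·H2O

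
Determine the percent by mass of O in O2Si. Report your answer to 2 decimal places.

53.25%

Molar mass = 2(16.00) + 1(28.09) = 60.090 g/mol
Mass of O per mole = 2 × 16.00 = 32.000 g
% O = 32.000 / 60.090 × 100 = 53.25%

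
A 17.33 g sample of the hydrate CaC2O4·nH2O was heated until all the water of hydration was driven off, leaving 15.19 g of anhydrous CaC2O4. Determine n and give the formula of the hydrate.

CaC2O4·H2O

Mass of water lost = 17.33 − 15.19 = 2.14 g → 2.14 / 18.02 = 0.1188 mol H2O
Molar mass of CaC2O4 = 128.10 g/mol → mol CaC2O4 = 15.19 / 128.10 = 0.1186
n = 0.1188 / 0.1186 = 1.00 ≈ 1 → CaC2O4·H2O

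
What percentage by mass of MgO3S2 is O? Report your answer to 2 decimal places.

35.18%

Molar mass = 1(24.31) + 3(16.00) + 2(32.07) = 136.450 g/mol
Mass of O per mole = 3 × 16.00 = 48.000 g
% O = 48.000 / 136.450 × 100 = 35.18%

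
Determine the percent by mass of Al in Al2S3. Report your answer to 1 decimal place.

35.9%

Molar mass = 2(26.98) + 3(32.07) = 150.170 g/mol
Mass of Al per mole = 2 × 26.98 = 53.960 g
% Al = 53.960 / 150.170 × 100 = 35.9%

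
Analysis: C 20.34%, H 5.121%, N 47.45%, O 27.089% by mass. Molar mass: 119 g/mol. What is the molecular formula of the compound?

C2H6N4O2

Assume 100 g: 20.34 g C, 5.121 g H, 47.45 g N, 27.089 g O.
C: 20.34 g ÷ 12.01 g/mol = 1.694 mol
H: 5.121 g ÷ 1.008 g/mol = 5.08 mol
N: 47.45 g ÷ 14.01 g/mol = 3.387 mol
O: 27.089 g ÷ 16.00 g/mol = 1.693 mol
Smallest is O at 1.693 mol; normalising gives C 1.000, H 3.001, N 2.000, O 1.000
≈ 1:3:2:1 → CH3N2O
Empirical-formula mass = 59.05 g/mol
n = 119 / 59.05 = 2.02 ≈ 2
Molecular formula = (CH3N2O)×2 = C2H6N4O2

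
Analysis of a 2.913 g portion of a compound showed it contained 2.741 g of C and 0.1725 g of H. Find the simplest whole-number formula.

C4H3

n(C) = 2.741/12.01 = 0.2282, n(H) = 0.1725/1.008 = 0.1711
Ratios (÷ 0.1711): C 1.334, H 1.000
Multiply by 3: C 4.00, H 3.00 → C4H3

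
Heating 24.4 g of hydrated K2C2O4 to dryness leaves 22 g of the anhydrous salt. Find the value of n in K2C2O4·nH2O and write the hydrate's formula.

K2C2O4·H2O

Mass of water lost = 24.4 − 22 = 2.4 g → 2.4 / 18.02 = 0.1332 mol H2O
Molar mass of K2C2O4 = 166.22 g/mol → mol K2C2O4 = 22 / 166.22 = 0.1324
n = 0.1332 / 0.1324 = 1.01 ≈ 1 → K2C2O4·H2O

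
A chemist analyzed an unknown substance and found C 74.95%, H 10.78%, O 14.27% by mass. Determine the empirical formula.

C7H12O

Assume 100 g: 74.95 g C, 10.78 g H, 14.27 g O.
n(C) = 74.95/12.01 = 6.241, n(H) = 10.78/1.008 = 10.69, n(O) = 14.27/16.00 = 0.8919
Ratios (÷ 0.8919): C 6.997, H 11.991, O 1.000
→ C7H12O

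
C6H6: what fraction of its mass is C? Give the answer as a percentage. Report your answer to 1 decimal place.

Molar mass = 6(12.01) + 6(1.008) = 78.108 g/mol
Mass of C per mole = 6 × 12.01 = 72.060 g
% C = 72.060 / 78.108 × 100 = 92.3%

92.3%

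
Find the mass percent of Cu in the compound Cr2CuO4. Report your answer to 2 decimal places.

Molar mass = 2(52.00) + 1(63.55) + 4(16.00) = 231.550 g/mol
Mass of Cu per mole = 1 × 63.55 = 63.550 g
% Cu = 63.550 / 231.550 × 100 = 27.45%

27.45%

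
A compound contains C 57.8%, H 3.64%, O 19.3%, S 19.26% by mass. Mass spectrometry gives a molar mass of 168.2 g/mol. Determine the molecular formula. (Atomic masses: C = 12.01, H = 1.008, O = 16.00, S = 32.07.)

Assume 100 g: 57.8 g C, 3.64 g H, 19.3 g O, 19.26 g S.
C: 57.8 g ÷ 12.01 g/mol = 4.813 mol
H: 3.64 g ÷ 1.008 g/mol = 3.611 mol
O: 19.3 g ÷ 16.00 g/mol = 1.206 mol
S: 19.26 g ÷ 32.07 g/mol = 0.6006 mol
Smallest is S at 0.6006 mol; normalising gives C 8.014, H 6.013, O 2.009, S 1.000
Ratio ≈ 8:6:2:1, so the empirical formula is C8H6O2S
Empirical-formula mass = 166.20 g/mol
n = 168.2 / 166.20 = 1.01 ≈ 1
Molecular formula = empirical formula = C8H6O2S

C8H6O2S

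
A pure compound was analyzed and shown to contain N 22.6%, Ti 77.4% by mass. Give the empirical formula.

Assume 100 g: 22.6 g N, 77.4 g Ti.
Moles — N: 22.6 / 14.01 = 1.613 mol; Ti: 77.4 / 47.87 = 1.617 mol
Smallest is N at 1.613 mol; normalising gives N 1.000, Ti 1.002
→ NTi

NTi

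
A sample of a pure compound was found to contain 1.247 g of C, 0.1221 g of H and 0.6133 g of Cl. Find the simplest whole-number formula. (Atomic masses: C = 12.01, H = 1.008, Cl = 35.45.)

n(C) = 1.247/12.01 = 0.1038, n(H) = 0.1221/1.008 = 0.1211, n(Cl) = 0.6133/35.45 = 0.0173
Divide by the smallest (0.0173 mol Cl): C 6.002, H 7.002, Cl 1.000
→ C6H7Cl

C6H7Cl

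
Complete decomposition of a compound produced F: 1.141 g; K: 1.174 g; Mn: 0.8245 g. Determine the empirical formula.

Moles — F: 1.141 / 19.00 = 0.06005 mol; K: 1.174 / 39.10 = 0.03003 mol; Mn: 0.8245 / 54.94 = 0.01501 mol
Ratios (÷ 0.01501): F 4.002, K 2.001, Mn 1.000
≈ 4:2:1 → F4K2Mn

F4K2Mn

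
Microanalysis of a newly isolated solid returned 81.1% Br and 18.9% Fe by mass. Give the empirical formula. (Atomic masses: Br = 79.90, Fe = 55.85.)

Assume 100 g: 81.1 g Br, 18.9 g Fe.
n(Br) = 81.1/79.90 = 1.015, n(Fe) = 18.9/55.85 = 0.3384
Ratios (÷ 0.3384): Br 2.999, Fe 1.000
→ Br3Fe

Br3Fe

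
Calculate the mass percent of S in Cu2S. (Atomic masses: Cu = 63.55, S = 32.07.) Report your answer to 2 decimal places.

20.15%

Molar mass = 2(63.55) + 1(32.07) = 159.170 g/mol
Mass of S per mole = 1 × 32.07 = 32.070 g
% S = 32.070 / 159.170 × 100 = 20.15%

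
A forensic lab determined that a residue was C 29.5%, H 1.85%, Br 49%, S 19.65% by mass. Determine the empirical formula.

Assume 100 g: 29.5 g C, 1.85 g H, 49 g Br, 19.65 g S.
Moles — C: 29.5 / 12.01 = 2.456 mol; H: 1.85 / 1.008 = 1.835 mol; Br: 49 / 79.90 = 0.6133 mol; S: 19.65 / 32.07 = 0.6127 mol
Smallest is S at 0.6127 mol; normalising gives C 4.009, H 2.995, Br 1.001, S 1.000
→ C4H3BrS

C4H3BrS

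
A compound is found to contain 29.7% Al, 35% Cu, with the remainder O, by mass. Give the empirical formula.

Al2CuO4

Assume 100 g: 29.7 g Al, 35 g Cu, 35.3 g O.
Moles — Al: 29.7 / 26.98 = 1.101 mol; Cu: 35 / 63.55 = 0.5507 mol; O: 35.3 / 16.00 = 2.206 mol
Smallest is Cu at 0.5507 mol; normalising gives Al 1.999, Cu 1.000, O 4.006
Ratio ≈ 2:1:4, so the empirical formula is Al2CuO4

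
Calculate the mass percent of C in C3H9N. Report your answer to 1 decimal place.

61.0%

Molar mass = 3(12.01) + 9(1.008) + 1(14.01) = 59.112 g/mol
Mass of C per mole = 3 × 12.01 = 36.030 g
% C = 36.030 / 59.112 × 100 = 61.0%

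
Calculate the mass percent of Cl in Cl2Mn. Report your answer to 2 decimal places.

Molar mass = 2(35.45) + 1(54.94) = 125.840 g/mol
Mass of Cl per mole = 2 × 35.45 = 70.900 g
% Cl = 70.900 / 125.840 × 100 = 56.34%

56.34%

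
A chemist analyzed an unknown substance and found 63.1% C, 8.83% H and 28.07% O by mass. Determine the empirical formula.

C3H5O

Assume 100 g: 63.1 g C, 8.83 g H, 28.07 g O.
C: 63.1 g ÷ 12.01 g/mol = 5.254 mol
H: 8.83 g ÷ 1.008 g/mol = 8.76 mol
O: 28.07 g ÷ 16.00 g/mol = 1.754 mol
Ratios (÷ 1.754): C 2.995, H 4.993, O 1.000
Ratio ≈ 3:5:1, so the empirical formula is C3H5O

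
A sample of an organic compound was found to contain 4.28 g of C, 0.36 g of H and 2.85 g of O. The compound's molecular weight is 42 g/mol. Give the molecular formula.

C2H2O

n(C) = 4.28/12.01 = 0.3564, n(H) = 0.36/1.008 = 0.3571, n(O) = 2.85/16.00 = 0.1781
Ratios (÷ 0.1781): C 2.001, H 2.005, O 1.000
→ C2H2O
Empirical-formula mass = 42.04 g/mol
n = 42 / 42.04 = 1.00 ≈ 1
Molecular formula = empirical formula = C2H2O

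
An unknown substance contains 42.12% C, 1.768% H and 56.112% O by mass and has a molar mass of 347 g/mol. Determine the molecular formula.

C12H6O12

Assume 100 g: 42.12 g C, 1.768 g H, 56.112 g O.
Moles — C: 42.12 / 12.01 = 3.507 mol; H: 1.768 / 1.008 = 1.754 mol; O: 56.112 / 16.00 = 3.507 mol
Ratios (÷ 1.754): C 2.000, H 1.000, O 1.999
≈ 2:1:2 → C2HO2
Empirical-formula mass = 57.03 g/mol
n = 347 / 57.03 = 6.08 ≈ 6
Molecular formula = (C2HO2)×6 = C12H6O12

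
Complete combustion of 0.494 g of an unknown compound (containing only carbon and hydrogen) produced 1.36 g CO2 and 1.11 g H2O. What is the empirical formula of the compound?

CH4

mol C = 1.36 / 44.01 = 0.03090; mass C = 0.03090 × 12.01 = 0.3711 g
mol H = 2 × (1.11 / 18.02) = 0.1232; mass H = 0.1232 × 1.008 = 0.1242 g
Divide by the smallest (0.0309 mol C): C 1.000, H 3.987
Ratio ≈ 1:4, so the empirical formula is CH4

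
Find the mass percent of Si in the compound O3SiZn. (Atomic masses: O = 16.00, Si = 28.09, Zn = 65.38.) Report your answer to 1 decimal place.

19.9%

Molar mass = 3(16.00) + 1(28.09) + 1(65.38) = 141.470 g/mol
Mass of Si per mole = 1 × 28.09 = 28.090 g
% Si = 28.090 / 141.470 × 100 = 19.9%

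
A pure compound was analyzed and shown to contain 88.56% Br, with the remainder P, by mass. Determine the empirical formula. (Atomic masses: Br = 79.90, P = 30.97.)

Br3P

Assume 100 g: 88.56 g Br, 11.44 g P.
Br: 88.56 g ÷ 79.90 g/mol = 1.108 mol
P: 11.44 g ÷ 30.97 g/mol = 0.3694 mol
Smallest is P at 0.3694 mol; normalising gives Br 3.001, P 1.000
Ratio ≈ 3:1, so the empirical formula is Br3P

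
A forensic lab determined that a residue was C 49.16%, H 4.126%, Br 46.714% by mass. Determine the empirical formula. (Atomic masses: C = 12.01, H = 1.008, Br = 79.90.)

C7H7Br

Assume 100 g: 49.16 g C, 4.126 g H, 46.714 g Br.
C: 49.16 g ÷ 12.01 g/mol = 4.093 mol
H: 4.126 g ÷ 1.008 g/mol = 4.093 mol
Br: 46.714 g ÷ 79.90 g/mol = 0.5847 mol
Ratios (÷ 0.5847): C 7.001, H 7.001, Br 1.000
→ C7H7Br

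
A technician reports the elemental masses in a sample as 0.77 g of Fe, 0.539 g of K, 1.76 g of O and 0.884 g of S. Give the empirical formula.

Fe: 0.77 g ÷ 55.85 g/mol = 0.01379 mol
K: 0.539 g ÷ 39.10 g/mol = 0.01379 mol
O: 1.76 g ÷ 16.00 g/mol = 0.11 mol
S: 0.884 g ÷ 32.07 g/mol = 0.02756 mol
Ratios (÷ 0.01379): Fe 1.000, K 1.000, O 7.980, S 2.000
Ratio ≈ 1:1:8:2, so the empirical formula is FeKO8S2

FeKO8S2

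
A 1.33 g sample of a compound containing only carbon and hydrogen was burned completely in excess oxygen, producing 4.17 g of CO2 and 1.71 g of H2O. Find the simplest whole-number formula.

CH2

mol C = 4.17 / 44.01 = 0.09475; mass C = 0.09475 × 12.01 = 1.138 g
mol H = 2 × (1.71 / 18.02) = 0.1898; mass H = 0.1898 × 1.008 = 0.1913 g
Ratios (÷ 0.09475): C 1.000, H 2.003
→ CH2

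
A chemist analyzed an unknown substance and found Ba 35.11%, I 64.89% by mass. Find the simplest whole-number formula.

Assume 100 g: 35.11 g Ba, 64.89 g I.
Ba: 35.11 g ÷ 137.33 g/mol = 0.2557 mol
I: 64.89 g ÷ 126.90 g/mol = 0.5113 mol
Divide by the smallest (0.2557 mol Ba): Ba 1.000, I 2.000
→ BaI2

BaI2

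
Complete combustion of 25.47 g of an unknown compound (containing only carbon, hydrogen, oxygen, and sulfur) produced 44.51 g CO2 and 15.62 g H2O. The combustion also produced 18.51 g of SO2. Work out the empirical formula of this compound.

mol C = 44.51 / 44.01 = 1.011; mass C = 1.011 × 12.01 = 12.15 g
mol H = 2 × (15.62 / 18.02) = 1.734; mass H = 1.734 × 1.008 = 1.747 g
mol S = 18.51 / 64.07 = 0.2889; mass S = 9.265 g
mass O = 25.47 − (23.16) = 2.311 g → mol O = 0.1444
Divide by the smallest (0.1444 mol O): C 7.002, H 12.003, O 1.000, S 2.000
≈ 7:12:1:2 → C7H12OS2

C7H12OS2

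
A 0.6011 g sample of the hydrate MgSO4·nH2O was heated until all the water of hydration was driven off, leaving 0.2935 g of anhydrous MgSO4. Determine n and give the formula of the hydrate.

Mass of water lost = 0.6011 − 0.2935 = 0.3076 g → 0.3076 / 18.02 = 0.01707 mol H2O
Molar mass of MgSO4 = 120.38 g/mol → mol MgSO4 = 0.2935 / 120.38 = 0.002438
n = 0.01707 / 0.002438 = 7.00 ≈ 7 → MgSO4·7H2O

MgSO4·7H2O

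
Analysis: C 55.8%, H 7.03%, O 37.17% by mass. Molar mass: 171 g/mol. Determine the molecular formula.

C8H12O4

Assume 100 g: 55.8 g C, 7.03 g H, 37.17 g O.
C: 55.8 g ÷ 12.01 g/mol = 4.646 mol
H: 7.03 g ÷ 1.008 g/mol = 6.974 mol
O: 37.17 g ÷ 16.00 g/mol = 2.323 mol
Smallest is O at 2.323 mol; normalising gives C 2.000, H 3.002, O 1.000
Ratio ≈ 2:3:1, so the empirical formula is C2H3O
Empirical-formula mass = 43.04 g/mol
n = 171 / 43.04 = 3.97 ≈ 4
Molecular formula = (C2H3O)×4 = C8H12O4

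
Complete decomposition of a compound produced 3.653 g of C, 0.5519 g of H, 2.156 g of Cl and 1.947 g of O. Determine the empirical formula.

Moles — C: 3.653 / 12.01 = 0.3042 mol; H: 0.5519 / 1.008 = 0.5475 mol; Cl: 2.156 / 35.45 = 0.06082 mol; O: 1.947 / 16.00 = 0.1217 mol
Smallest is Cl at 0.06082 mol; normalising gives C 5.001, H 9.003, Cl 1.000, O 2.001
Ratio ≈ 5:9:1:2, so the empirical formula is C5H9ClO2

C5H9ClO2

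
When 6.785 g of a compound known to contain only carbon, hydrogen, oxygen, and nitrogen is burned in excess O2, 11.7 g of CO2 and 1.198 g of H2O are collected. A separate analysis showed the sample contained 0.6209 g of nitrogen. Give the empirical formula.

mol C = 11.7 / 44.01 = 0.2658; mass C = 0.2658 × 12.01 = 3.193 g
mol H = 2 × (1.198 / 18.02) = 0.1330; mass H = 0.1330 × 1.008 = 0.1340 g
mol N = 0.6209 / 14.01 = 0.04432
mass O = 6.785 − (3.948) = 2.837 g → mol O = 0.1773
Smallest is N at 0.04432 mol; normalising gives C 5.999, H 3.000, N 1.000, O 4.001
Ratio ≈ 6:3:1:4, so the empirical formula is C6H3NO4

C6H3NO4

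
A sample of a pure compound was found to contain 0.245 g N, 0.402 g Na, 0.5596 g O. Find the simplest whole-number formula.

NNaO2

n(N) = 0.245/14.01 = 0.01749, n(Na) = 0.402/22.99 = 0.01749, n(O) = 0.5596/16.00 = 0.03497
Divide by the smallest (0.01749 mol Na): N 1.000, Na 1.000, O 2.000
≈ 1:1:2 → NNaO2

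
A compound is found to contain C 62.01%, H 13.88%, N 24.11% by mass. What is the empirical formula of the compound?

C3H8N

Assume 100 g: 62.01 g C, 13.88 g H, 24.11 g N.
n(C) = 62.01/12.01 = 5.163, n(H) = 13.88/1.008 = 13.77, n(N) = 24.11/14.01 = 1.721
Divide by the smallest (1.721 mol N): C 3.000, H 8.001, N 1.000
≈ 3:8:1 → C3H8N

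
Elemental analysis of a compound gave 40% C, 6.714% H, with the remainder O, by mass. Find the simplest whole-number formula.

CH2O

Assume 100 g: 40 g C, 6.714 g H, 53.286 g O.
Moles — C: 40 / 12.01 = 3.331 mol; H: 6.714 / 1.008 = 6.661 mol; O: 53.286 / 16.00 = 3.33 mol
Smallest is O at 3.33 mol; normalising gives C 1.000, H 2.000, O 1.000
Ratio ≈ 1:2:1, so the empirical formula is CH2O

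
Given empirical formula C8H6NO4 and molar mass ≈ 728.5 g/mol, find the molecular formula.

Empirical-formula mass = 180.14 g/mol
n = 728.5 / 180.14 = 4.04 ≈ 4
Molecular formula = (C8H6NO4)4 = C32H24N4O16

C32H24N4O16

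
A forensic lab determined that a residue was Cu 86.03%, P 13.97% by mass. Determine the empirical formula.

Cu3P

Assume 100 g: 86.03 g Cu, 13.97 g P.
Moles — Cu: 86.03 / 63.55 = 1.354 mol; P: 13.97 / 30.97 = 0.4511 mol
Ratios (÷ 0.4511): Cu 3.001, P 1.000
Ratio ≈ 3:1, so the empirical formula is Cu3P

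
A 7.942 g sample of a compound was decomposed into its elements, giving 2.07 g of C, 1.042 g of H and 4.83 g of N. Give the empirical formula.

CH6N2

n(C) = 2.07/12.01 = 0.1724, n(H) = 1.042/1.008 = 1.034, n(N) = 4.83/14.01 = 0.3448
Smallest is C at 0.1724 mol; normalising gives C 1.000, H 5.998, N 2.000
≈ 1:6:2 → CH6N2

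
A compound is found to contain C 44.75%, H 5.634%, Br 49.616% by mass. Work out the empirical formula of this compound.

C6H9Br

Assume 100 g: 44.75 g C, 5.634 g H, 49.616 g Br.
C: 44.75 g ÷ 12.01 g/mol = 3.726 mol
H: 5.634 g ÷ 1.008 g/mol = 5.589 mol
Br: 49.616 g ÷ 79.90 g/mol = 0.621 mol
Divide by the smallest (0.621 mol Br): C 6.000, H 9.001, Br 1.000
Ratio ≈ 6:9:1, so the empirical formula is C6H9Br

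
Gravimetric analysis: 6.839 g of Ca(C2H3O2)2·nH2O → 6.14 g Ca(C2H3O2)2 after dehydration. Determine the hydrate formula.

Mass of water lost = 6.839 − 6.14 = 0.699 g → 0.699 / 18.02 = 0.03879 mol H2O
Molar mass of Ca(C2H3O2)2 = 158.17 g/mol → mol Ca(C2H3O2)2 = 6.14 / 158.17 = 0.03882
n = 0.03879 / 0.03882 = 1.00 ≈ 1 → Ca(C2H3O2)2·H2O

Ca(C2H3O2)2·H2O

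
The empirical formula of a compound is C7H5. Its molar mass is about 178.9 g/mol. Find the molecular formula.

C14H10

Empirical-formula mass = 89.11 g/mol
n = 178.9 / 89.11 = 2.01 ≈ 2
Molecular formula = (C7H5)2 = C14H10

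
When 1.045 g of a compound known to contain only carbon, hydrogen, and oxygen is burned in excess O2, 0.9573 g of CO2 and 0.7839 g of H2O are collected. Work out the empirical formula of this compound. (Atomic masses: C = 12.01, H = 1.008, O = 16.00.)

CH4O2

mol C = 0.9573 / 44.01 = 0.02175; mass C = 0.02175 × 12.01 = 0.2612 g
mol H = 2 × (0.7839 / 18.02) = 0.08700; mass H = 0.08700 × 1.008 = 0.08770 g
mass O = 1.045 − (0.3489) = 0.6961 g → mol O = 0.04350
Divide by the smallest (0.02175 mol C): C 1.000, H 4.000, O 2.000
≈ 1:4:2 → CH4O2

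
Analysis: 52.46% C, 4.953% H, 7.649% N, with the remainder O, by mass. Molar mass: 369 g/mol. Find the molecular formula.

Assume 100 g: 52.46 g C, 4.953 g H, 7.649 g N, 34.938 g O.
n(C) = 52.46/12.01 = 4.368, n(H) = 4.953/1.008 = 4.914, n(N) = 7.649/14.01 = 0.546, n(O) = 34.938/16.00 = 2.184
Divide by the smallest (0.546 mol N): C 8.001, H 9.000, N 1.000, O 4.000
≈ 8:9:1:4 → C8H9NO4
Empirical-formula mass = 183.16 g/mol
n = 369 / 183.16 = 2.01 ≈ 2
Molecular formula = (C8H9NO4)×2 = C16H18N2O8

C16H18N2O8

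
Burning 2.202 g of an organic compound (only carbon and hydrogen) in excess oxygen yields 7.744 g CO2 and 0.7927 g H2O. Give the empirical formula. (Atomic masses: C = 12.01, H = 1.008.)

C2H

mol C = 7.744 / 44.01 = 0.1760; mass C = 0.1760 × 12.01 = 2.113 g
mol H = 2 × (0.7927 / 18.02) = 0.08798; mass H = 0.08798 × 1.008 = 0.08868 g
Divide by the smallest (0.08798 mol H): C 2.000, H 1.000
→ C2H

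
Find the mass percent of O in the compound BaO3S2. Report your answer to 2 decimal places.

Molar mass = 1(137.33) + 3(16.00) + 2(32.07) = 249.470 g/mol
Mass of O per mole = 3 × 16.00 = 48.000 g
% O = 48.000 / 249.470 × 100 = 19.24%

19.24%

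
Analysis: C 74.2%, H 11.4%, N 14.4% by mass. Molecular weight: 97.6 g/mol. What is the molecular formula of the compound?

C6H11N

Assume 100 g: 74.2 g C, 11.4 g H, 14.4 g N.
Moles — C: 74.2 / 12.01 = 6.178 mol; H: 11.4 / 1.008 = 11.31 mol; N: 14.4 / 14.01 = 1.028 mol
Divide by the smallest (1.028 mol N): C 6.011, H 11.003, N 1.000
Ratio ≈ 6:11:1, so the empirical formula is C6H11N
Empirical-formula mass = 97.16 g/mol
n = 97.6 / 97.16 = 1.00 ≈ 1
Molecular formula = empirical formula = C6H11N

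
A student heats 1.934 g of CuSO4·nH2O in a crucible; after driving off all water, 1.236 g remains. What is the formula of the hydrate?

Mass of water lost = 1.934 − 1.236 = 0.698 g → 0.698 / 18.02 = 0.03873 mol H2O
Molar mass of CuSO4 = 159.62 g/mol → mol CuSO4 = 1.236 / 159.62 = 0.007743
n = 0.03873 / 0.007743 = 5.00 ≈ 5 → CuSO4·5H2O

CuSO4·5H2O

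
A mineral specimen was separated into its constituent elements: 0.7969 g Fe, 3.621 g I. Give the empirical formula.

Fe: 0.7969 g ÷ 55.85 g/mol = 0.01427 mol
I: 3.621 g ÷ 126.90 g/mol = 0.02853 mol
Divide by the smallest (0.01427 mol Fe): Fe 1.000, I 2.000
≈ 1:2 → FeI2

FeI2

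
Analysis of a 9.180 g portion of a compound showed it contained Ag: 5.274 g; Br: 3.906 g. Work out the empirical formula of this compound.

AgBr

n(Ag) = 5.274/107.87 = 0.04889, n(Br) = 3.906/79.90 = 0.04889
Divide by the smallest (0.04889 mol Br): Ag 1.000, Br 1.000
Ratio ≈ 1:1, so the empirical formula is AgBr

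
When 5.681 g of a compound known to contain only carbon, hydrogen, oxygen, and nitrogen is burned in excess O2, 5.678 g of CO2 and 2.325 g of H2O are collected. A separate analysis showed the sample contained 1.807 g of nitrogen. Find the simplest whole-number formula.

mol C = 5.678 / 44.01 = 0.1290; mass C = 0.1290 × 12.01 = 1.549 g
mol H = 2 × (2.325 / 18.02) = 0.2580; mass H = 0.2580 × 1.008 = 0.2601 g
mol N = 1.807 / 14.01 = 0.1290
mass O = 5.681 − (3.617) = 2.064 g → mol O = 0.1290
Smallest is N at 0.129 mol; normalising gives C 1.000, H 2.001, N 1.000, O 1.000
≈ 1:2:1:1 → CH2NO

CH2NO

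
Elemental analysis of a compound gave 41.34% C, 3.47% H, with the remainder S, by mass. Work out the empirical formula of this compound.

Assume 100 g: 41.34 g C, 3.47 g H, 55.19 g S.
n(C) = 41.34/12.01 = 3.442, n(H) = 3.47/1.008 = 3.442, n(S) = 55.19/32.07 = 1.721
Ratios (÷ 1.721): C 2.000, H 2.000, S 1.000
Ratio ≈ 2:2:1, so the empirical formula is C2H2S

C2H2S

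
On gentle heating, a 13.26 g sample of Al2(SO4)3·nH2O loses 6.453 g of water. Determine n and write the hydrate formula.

Al2(SO4)3·18H2O

Mass of anhydrous Al2(SO4)3 = 13.26 − 6.453 = 6.807 g
mol H2O = 6.453 / 18.02 = 0.3581
Molar mass of Al2(SO4)3 = 342.17 g/mol → mol Al2(SO4)3 = 6.807 / 342.17 = 0.01989
n = 0.3581 / 0.01989 = 18.00 ≈ 18 → Al2(SO4)3·18H2O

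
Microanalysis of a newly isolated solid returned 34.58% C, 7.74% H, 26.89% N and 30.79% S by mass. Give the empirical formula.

C3H8N2S

Assume 100 g: 34.58 g C, 7.74 g H, 26.89 g N, 30.79 g S.
n(C) = 34.58/12.01 = 2.879, n(H) = 7.74/1.008 = 7.679, n(N) = 26.89/14.01 = 1.919, n(S) = 30.79/32.07 = 0.9601
Ratios (÷ 0.9601): C 2.999, H 7.998, N 1.999, S 1.000
≈ 3:8:2:1 → C3H8N2S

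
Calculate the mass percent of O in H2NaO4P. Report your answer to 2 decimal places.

53.34%

Molar mass = 2(1.008) + 1(22.99) + 4(16.00) + 1(30.97) = 119.976 g/mol
Mass of O per mole = 4 × 16.00 = 64.000 g
% O = 64.000 / 119.976 × 100 = 53.34%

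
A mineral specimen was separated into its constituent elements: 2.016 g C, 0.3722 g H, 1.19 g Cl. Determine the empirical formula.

n(C) = 2.016/12.01 = 0.1679, n(H) = 0.3722/1.008 = 0.3692, n(Cl) = 1.19/35.45 = 0.03357
Smallest is Cl at 0.03357 mol; normalising gives C 5.001, H 11.000, Cl 1.000
→ C5H11Cl

C5H11Cl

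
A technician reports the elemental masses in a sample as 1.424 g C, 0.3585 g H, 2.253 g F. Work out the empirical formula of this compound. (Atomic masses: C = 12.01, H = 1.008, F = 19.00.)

CH3F

n(C) = 1.424/12.01 = 0.1186, n(H) = 0.3585/1.008 = 0.3557, n(F) = 2.253/19.00 = 0.1186
Divide by the smallest (0.1186 mol C): C 1.000, H 3.000, F 1.000
→ CH3F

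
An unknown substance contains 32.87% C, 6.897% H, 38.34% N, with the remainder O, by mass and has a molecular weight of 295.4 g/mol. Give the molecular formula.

C8H20N8O4

Assume 100 g: 32.87 g C, 6.897 g H, 38.34 g N, 21.893 g O.
n(C) = 32.87/12.01 = 2.737, n(H) = 6.897/1.008 = 6.842, n(N) = 38.34/14.01 = 2.737, n(O) = 21.893/16.00 = 1.368
Ratios (÷ 1.368): C 2.000, H 5.001, N 2.000, O 1.000
Ratio ≈ 2:5:2:1, so the empirical formula is C2H5N2O
Empirical-formula mass = 73.08 g/mol
n = 295.4 / 73.08 = 4.04 ≈ 4
Molecular formula = (C2H5N2O)×4 = C8H20N8O4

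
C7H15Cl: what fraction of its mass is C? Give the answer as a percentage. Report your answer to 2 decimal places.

62.44%

Molar mass = 7(12.01) + 15(1.008) + 1(35.45) = 134.640 g/mol
Mass of C per mole = 7 × 12.01 = 84.070 g
% C = 84.070 / 134.640 × 100 = 62.44%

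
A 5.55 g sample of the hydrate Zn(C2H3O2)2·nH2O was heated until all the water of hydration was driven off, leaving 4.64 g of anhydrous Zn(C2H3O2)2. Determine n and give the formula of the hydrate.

Zn(C2H3O2)2·2H2O

Mass of water lost = 5.55 − 4.64 = 0.91 g → 0.91 / 18.02 = 0.0505 mol H2O
Molar mass of Zn(C2H3O2)2 = 183.47 g/mol → mol Zn(C2H3O2)2 = 4.64 / 183.47 = 0.02529
n = 0.0505 / 0.02529 = 2.00 ≈ 2 → Zn(C2H3O2)2·2H2O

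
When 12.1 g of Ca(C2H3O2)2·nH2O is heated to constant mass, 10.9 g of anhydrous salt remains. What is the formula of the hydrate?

Ca(C2H3O2)2·H2O

Mass of water lost = 12.1 − 10.9 = 1.2 g → 1.2 / 18.02 = 0.06659 mol H2O
Molar mass of Ca(C2H3O2)2 = 158.17 g/mol → mol Ca(C2H3O2)2 = 10.9 / 158.17 = 0.06891
n = 0.06659 / 0.06891 = 0.97 ≈ 1 → Ca(C2H3O2)2·H2O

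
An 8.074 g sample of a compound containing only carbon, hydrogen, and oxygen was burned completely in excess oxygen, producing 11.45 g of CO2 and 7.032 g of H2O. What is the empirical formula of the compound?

CH3O

mol C = 11.45 / 44.01 = 0.2602; mass C = 0.2602 × 12.01 = 3.125 g
mol H = 2 × (7.032 / 18.02) = 0.7805; mass H = 0.7805 × 1.008 = 0.7867 g
mass O = 8.074 − (3.911) = 4.163 g → mol O = 0.2602
Smallest is O at 0.2602 mol; normalising gives C 1.000, H 3.000, O 1.000
→ CH3O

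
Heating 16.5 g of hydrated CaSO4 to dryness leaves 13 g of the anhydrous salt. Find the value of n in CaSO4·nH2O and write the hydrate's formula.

Mass of water lost = 16.5 − 13 = 3.5 g → 3.5 / 18.02 = 0.1942 mol H2O
Molar mass of CaSO4 = 136.15 g/mol → mol CaSO4 = 13 / 136.15 = 0.09548
n = 0.1942 / 0.09548 = 2.03 ≈ 2 → CaSO4·2H2O

CaSO4·2H2O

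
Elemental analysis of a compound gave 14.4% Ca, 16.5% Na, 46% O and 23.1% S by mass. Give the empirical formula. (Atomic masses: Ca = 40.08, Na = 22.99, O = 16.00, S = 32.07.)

CaNa2O8S2

Assume 100 g: 14.4 g Ca, 16.5 g Na, 46 g O, 23.1 g S.
Ca: 14.4 g ÷ 40.08 g/mol = 0.3593 mol
Na: 16.5 g ÷ 22.99 g/mol = 0.7177 mol
O: 46 g ÷ 16.00 g/mol = 2.875 mol
S: 23.1 g ÷ 32.07 g/mol = 0.7203 mol
Ratios (÷ 0.3593): Ca 1.000, Na 1.998, O 8.002, S 2.005
≈ 1:2:8:2 → CaNa2O8S2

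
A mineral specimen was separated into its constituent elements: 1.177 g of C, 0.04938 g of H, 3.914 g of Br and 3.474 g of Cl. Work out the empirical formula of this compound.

C2HBrCl2

n(C) = 1.177/12.01 = 0.098, n(H) = 0.04938/1.008 = 0.04899, n(Br) = 3.914/79.90 = 0.04899, n(Cl) = 3.474/35.45 = 0.098
Smallest is Br at 0.04899 mol; normalising gives C 2.001, H 1.000, Br 1.000, Cl 2.001
≈ 2:1:1:2 → C2HBrCl2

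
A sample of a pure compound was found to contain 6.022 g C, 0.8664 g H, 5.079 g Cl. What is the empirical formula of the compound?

n(C) = 6.022/12.01 = 0.5014, n(H) = 0.8664/1.008 = 0.8595, n(Cl) = 5.079/35.45 = 0.1433
Smallest is Cl at 0.1433 mol; normalising gives C 3.500, H 5.999, Cl 1.000
Scaling by 2: C 7.00, H 12.00, Cl 2.00 → C7H12Cl2

C7H12Cl2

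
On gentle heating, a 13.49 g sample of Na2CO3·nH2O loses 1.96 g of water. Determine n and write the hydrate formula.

Na2CO3·H2O

Mass of anhydrous Na2CO3 = 13.49 − 1.96 = 11.53 g
mol H2O = 1.96 / 18.02 = 0.1088
Molar mass of Na2CO3 = 105.99 g/mol → mol Na2CO3 = 11.53 / 105.99 = 0.1088
n = 0.1088 / 0.1088 = 1.00 ≈ 1 → Na2CO3·H2O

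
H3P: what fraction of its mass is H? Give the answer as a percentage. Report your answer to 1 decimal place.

8.9%

Molar mass = 3(1.008) + 1(30.97) = 33.994 g/mol
Mass of H per mole = 3 × 1.008 = 3.024 g
% H = 3.024 / 33.994 × 100 = 8.9%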